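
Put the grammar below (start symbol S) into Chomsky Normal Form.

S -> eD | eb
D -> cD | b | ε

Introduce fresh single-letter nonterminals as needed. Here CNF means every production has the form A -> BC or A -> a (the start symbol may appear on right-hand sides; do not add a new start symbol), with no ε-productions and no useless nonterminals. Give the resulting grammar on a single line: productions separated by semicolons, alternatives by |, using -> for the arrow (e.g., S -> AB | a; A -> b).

Nullable: {D}; after ε-elimination: S -> e | eD | eb; D -> b | c | cD.
No unit productions to eliminate.
TERM: introduce C -> b, A -> c, B -> e and substitute in every rule of length ≥2.

S -> e | BC | BD; A -> c; B -> e; C -> b; D -> b | c | AD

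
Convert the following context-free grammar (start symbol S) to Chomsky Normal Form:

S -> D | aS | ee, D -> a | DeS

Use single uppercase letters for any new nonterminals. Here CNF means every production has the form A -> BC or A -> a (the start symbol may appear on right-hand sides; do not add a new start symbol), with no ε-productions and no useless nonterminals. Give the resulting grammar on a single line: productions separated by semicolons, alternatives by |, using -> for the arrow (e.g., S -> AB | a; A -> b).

No ε-productions.
After unit-elimination: S -> a | aS | ee | DeS; D -> a | DeS.
TERM: introduce B -> a, A -> e and substitute in every rule of length ≥2.
BIN: D -> DAS becomes D -> DC, C -> AS; S -> DAS becomes S -> DE, E -> AS.

S -> a | AA | BS | DE; A -> e; B -> a; C -> AS; D -> a | DC; E -> AS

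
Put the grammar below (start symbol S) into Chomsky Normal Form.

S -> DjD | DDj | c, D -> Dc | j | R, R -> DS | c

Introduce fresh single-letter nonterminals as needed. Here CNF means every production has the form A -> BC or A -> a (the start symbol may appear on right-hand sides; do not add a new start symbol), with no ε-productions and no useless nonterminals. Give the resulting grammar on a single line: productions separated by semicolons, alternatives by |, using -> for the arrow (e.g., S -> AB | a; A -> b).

No ε-productions.
After unit-elimination: S -> c | DDj | DjD; D -> c | j | DS | Dc; R -> c | DS.
TERM: introduce A -> c, B -> j and substitute in every rule of length ≥2.
BIN: S -> DBD becomes S -> DC, C -> BD; S -> DDB becomes S -> DE, E -> DB.
Drop unreachable/unproductive: R.

S -> c | DC | DE; A -> c; B -> j; C -> BD; D -> c | j | DA | DS; E -> DB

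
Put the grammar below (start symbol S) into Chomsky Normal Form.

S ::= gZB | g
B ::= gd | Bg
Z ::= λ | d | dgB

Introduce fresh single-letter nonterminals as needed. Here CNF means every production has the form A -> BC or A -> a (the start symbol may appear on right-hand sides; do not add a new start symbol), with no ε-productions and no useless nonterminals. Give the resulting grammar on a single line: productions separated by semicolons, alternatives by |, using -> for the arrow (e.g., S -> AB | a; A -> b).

Nullable: {Z}; after ε-elimination: S -> g | gB | gZB; B -> Bg | gd; Z -> d | dgB.
No unit productions to eliminate.
TERM: introduce C -> d, A -> g and substitute in every rule of length ≥2.
BIN: S -> AZB becomes S -> AD, D -> ZB; Z -> CAB becomes Z -> CE, E -> AB.

S -> g | AB | AD; A -> g; B -> AC | BA; C -> d; D -> ZB; E -> AB; Z -> d | CE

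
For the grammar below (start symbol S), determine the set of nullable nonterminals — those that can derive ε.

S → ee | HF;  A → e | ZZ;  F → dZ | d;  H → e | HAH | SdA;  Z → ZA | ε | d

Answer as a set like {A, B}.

{A, Z}

Directly nullable (have an ε-rule): {Z}.
A is nullable via A -> ZZ (every symbol on the right is already known nullable).
Not nullable: F, H, S — each has a terminal in every rule's right-hand side or depends on a non-nullable symbol.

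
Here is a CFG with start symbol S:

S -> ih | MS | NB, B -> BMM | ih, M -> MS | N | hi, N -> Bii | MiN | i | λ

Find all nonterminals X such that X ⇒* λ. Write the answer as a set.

Directly nullable (have an ε-rule): {N}.
M is nullable via M -> N (every symbol on the right is already known nullable).
Not nullable: B, S — each has a terminal in every rule's right-hand side or depends on a non-nullable symbol.

{M, N}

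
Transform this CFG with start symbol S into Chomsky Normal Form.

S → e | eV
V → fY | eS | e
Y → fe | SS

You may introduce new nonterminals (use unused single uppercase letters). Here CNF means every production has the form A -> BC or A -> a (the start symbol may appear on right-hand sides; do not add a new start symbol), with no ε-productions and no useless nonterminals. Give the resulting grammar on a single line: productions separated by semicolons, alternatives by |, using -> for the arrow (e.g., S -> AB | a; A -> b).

No ε-productions.
No unit productions to eliminate.
TERM: introduce A -> e, B -> f and substitute in every rule of length ≥2.

S -> e | AV; A -> e; B -> f; V -> e | AS | BY; Y -> BA | SS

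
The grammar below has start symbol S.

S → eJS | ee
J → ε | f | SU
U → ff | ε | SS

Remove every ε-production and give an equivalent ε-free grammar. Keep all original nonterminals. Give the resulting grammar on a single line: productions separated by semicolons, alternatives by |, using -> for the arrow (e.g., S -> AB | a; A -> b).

Nullable set: {J, U}.
S -> eJS: J nullable, giving eJS | eS.
Drop J -> ε.
J -> SU: U nullable, giving S | SU.
Drop U -> ε.
Unchanged (no nullable symbols): S -> ee; J -> f; U -> SS; U -> ff.

S -> eS | ee | eJS; J -> S | f | SU; U -> SS | ff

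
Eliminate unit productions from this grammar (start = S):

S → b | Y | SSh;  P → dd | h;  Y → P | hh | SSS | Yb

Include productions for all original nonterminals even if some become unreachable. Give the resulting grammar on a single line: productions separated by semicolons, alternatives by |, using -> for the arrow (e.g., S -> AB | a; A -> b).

Unit productions: S->Y, Y->P.
Unit pairs (A ⇒* B via units): (S,P), (S,Y), (Y,P).
S: inherits non-unit rules of {P, S, Y} → SSS | SSh | Yb | b | dd | h | hh.
P: inherits non-unit rules of {P} → dd | h.
Y: inherits non-unit rules of {P, Y} → SSS | Yb | dd | h | hh.

S -> b | h | Yb | dd | hh | SSS | SSh; P -> h | dd; Y -> h | Yb | dd | hh | SSS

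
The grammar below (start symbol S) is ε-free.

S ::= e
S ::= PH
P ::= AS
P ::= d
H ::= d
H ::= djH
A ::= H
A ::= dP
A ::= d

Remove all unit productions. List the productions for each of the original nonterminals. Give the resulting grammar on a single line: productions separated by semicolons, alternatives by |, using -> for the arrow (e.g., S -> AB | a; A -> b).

S -> e | PH; A -> d | dP | djH; H -> d | djH; P -> d | AS

Unit productions: A->H.
Unit pairs (A ⇒* B via units): (A,H).
S: inherits non-unit rules of {S} → PH | e.
A: inherits non-unit rules of {A, H} → d | dP | djH.
H: inherits non-unit rules of {H} → d | djH.
P: inherits non-unit rules of {P} → AS | d.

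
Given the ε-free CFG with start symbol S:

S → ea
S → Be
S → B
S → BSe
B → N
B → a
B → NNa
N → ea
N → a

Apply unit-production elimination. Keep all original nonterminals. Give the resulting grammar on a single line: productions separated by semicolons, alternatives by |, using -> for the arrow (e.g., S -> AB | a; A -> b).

S -> a | Be | ea | BSe | NNa; B -> a | ea | NNa; N -> a | ea

Unit productions: B->N, S->B.
Unit pairs (A ⇒* B via units): (B,N), (S,B), (S,N).
S: inherits non-unit rules of {B, N, S} → BSe | Be | NNa | a | ea.
B: inherits non-unit rules of {B, N} → NNa | a | ea.
N: inherits non-unit rules of {N} → a | ea.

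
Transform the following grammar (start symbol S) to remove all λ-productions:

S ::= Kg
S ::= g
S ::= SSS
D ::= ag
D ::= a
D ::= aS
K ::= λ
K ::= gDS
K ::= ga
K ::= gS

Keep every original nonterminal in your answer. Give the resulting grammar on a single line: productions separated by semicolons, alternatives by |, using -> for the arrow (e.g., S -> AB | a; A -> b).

S -> g | Kg | SSS; D -> a | aS | ag; K -> gS | ga | gDS

Nullable set: {K}.
S -> Kg: K nullable, giving Kg | g.
Drop K -> λ.
Unchanged (no nullable symbols): S -> SSS; S -> g; D -> a; D -> aS; D -> ag; K -> gDS; K -> gS; K -> ga.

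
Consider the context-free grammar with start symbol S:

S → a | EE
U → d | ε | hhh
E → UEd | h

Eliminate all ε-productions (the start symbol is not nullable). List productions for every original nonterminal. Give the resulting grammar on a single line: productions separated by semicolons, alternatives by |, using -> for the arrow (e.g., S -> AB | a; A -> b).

Nullable set: {U}.
E -> UEd: U nullable, giving Ed | UEd.
Drop U -> ε.
Unchanged (no nullable symbols): S -> EE; S -> a; E -> h; U -> d; U -> hhh.

S -> a | EE; E -> h | Ed | UEd; U -> d | hhh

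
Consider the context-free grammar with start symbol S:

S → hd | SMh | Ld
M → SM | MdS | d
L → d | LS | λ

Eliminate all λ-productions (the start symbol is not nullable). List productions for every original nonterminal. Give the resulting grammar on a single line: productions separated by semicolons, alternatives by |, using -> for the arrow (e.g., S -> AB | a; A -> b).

S -> d | Ld | hd | SMh; L -> S | d | LS; M -> d | SM | MdS

Nullable set: {L}.
S -> Ld: L nullable, giving Ld | d.
Drop L -> λ.
L -> LS: L nullable, giving LS | S.
Unchanged (no nullable symbols): S -> SMh; S -> hd; L -> d; M -> MdS; M -> SM; M -> d.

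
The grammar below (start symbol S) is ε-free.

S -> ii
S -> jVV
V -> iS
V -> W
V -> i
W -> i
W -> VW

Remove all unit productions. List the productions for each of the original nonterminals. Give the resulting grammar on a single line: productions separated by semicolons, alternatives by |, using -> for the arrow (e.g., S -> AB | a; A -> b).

S -> ii | jVV; V -> i | VW | iS; W -> i | VW

Unit productions: V->W.
Unit pairs (A ⇒* B via units): (V,W).
S: inherits non-unit rules of {S} → ii | jVV.
V: inherits non-unit rules of {V, W} → VW | i | iS.
W: inherits non-unit rules of {W} → VW | i.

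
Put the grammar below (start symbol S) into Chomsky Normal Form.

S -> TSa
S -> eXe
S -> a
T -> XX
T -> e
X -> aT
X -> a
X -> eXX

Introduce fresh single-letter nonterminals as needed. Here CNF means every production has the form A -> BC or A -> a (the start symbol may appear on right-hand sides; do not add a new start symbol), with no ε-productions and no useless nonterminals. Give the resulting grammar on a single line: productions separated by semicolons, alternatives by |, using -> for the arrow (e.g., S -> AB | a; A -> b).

S -> a | BC | TD; A -> a; B -> e; C -> XB; D -> SA; E -> XX; T -> e | XX; X -> a | AT | BE

No ε-productions.
No unit productions to eliminate.
TERM: introduce A -> a, B -> e and substitute in every rule of length ≥2.
BIN: S -> BXB becomes S -> BC, C -> XB; S -> TSA becomes S -> TD, D -> SA; X -> BXX becomes X -> BE, E -> XX.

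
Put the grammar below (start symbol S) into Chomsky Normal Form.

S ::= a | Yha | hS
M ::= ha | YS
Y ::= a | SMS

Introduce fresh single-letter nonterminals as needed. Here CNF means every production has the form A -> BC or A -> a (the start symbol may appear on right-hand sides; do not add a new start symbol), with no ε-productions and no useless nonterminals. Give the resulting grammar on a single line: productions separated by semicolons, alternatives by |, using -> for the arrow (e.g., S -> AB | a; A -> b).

S -> a | AS | YC; A -> h; B -> a; C -> AB; D -> MS; M -> AB | YS; Y -> a | SD

No ε-productions.
No unit productions to eliminate.
TERM: introduce B -> a, A -> h and substitute in every rule of length ≥2.
BIN: S -> YAB becomes S -> YC, C -> AB; Y -> SMS becomes Y -> SD, D -> MS.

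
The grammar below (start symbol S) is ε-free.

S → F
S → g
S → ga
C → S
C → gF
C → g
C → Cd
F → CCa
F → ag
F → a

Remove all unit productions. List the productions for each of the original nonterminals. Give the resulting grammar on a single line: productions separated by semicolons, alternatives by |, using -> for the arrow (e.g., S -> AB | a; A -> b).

S -> a | g | ag | ga | CCa; C -> a | g | Cd | ag | gF | ga | CCa; F -> a | ag | CCa

Unit productions: C->S, S->F.
Unit pairs (A ⇒* B via units): (C,F), (C,S), (S,F).
S: inherits non-unit rules of {F, S} → CCa | a | ag | g | ga.
C: inherits non-unit rules of {C, F, S} → CCa | Cd | a | ag | g | gF | ga.
F: inherits non-unit rules of {F} → CCa | a | ag.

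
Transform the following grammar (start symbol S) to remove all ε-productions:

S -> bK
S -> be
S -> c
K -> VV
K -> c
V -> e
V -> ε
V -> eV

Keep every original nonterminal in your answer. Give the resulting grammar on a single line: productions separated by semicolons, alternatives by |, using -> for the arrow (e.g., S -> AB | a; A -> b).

S -> b | c | bK | be; K -> V | c | VV; V -> e | eV

Nullable set: {K, V}.
S -> bK: K nullable, giving b | bK.
K -> VV: V, V nullable, giving V | VV.
Drop V -> ε.
V -> eV: V nullable, giving e | eV.
Unchanged (no nullable symbols): S -> be; S -> c; K -> c; V -> e.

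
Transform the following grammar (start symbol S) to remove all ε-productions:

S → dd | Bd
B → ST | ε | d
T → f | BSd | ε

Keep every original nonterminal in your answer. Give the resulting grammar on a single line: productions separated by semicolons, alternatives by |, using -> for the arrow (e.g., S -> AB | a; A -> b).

Nullable set: {B, T}.
S -> Bd: B nullable, giving Bd | d.
Drop B -> ε.
B -> ST: T nullable, giving S | ST.
Drop T -> ε.
T -> BSd: B nullable, giving BSd | Sd.
Unchanged (no nullable symbols): S -> dd; B -> d; T -> f.

S -> d | Bd | dd; B -> S | d | ST; T -> f | Sd | BSd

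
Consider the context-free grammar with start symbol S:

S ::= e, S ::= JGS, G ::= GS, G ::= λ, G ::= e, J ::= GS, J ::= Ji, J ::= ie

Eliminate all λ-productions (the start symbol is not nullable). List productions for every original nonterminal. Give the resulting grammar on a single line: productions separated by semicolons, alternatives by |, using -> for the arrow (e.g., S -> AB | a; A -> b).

S -> e | JS | JGS; G -> S | e | GS; J -> S | GS | Ji | ie

Nullable set: {G}.
S -> JGS: G nullable, giving JGS | JS.
Drop G -> λ.
G -> GS: G nullable, giving GS | S.
J -> GS: G nullable, giving GS | S.
Unchanged (no nullable symbols): S -> e; G -> e; J -> Ji; J -> ie.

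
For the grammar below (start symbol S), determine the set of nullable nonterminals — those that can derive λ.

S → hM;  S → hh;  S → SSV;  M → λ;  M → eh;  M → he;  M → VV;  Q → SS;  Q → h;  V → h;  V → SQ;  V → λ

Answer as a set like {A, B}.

{M, V}

Directly nullable (have an ε-rule): {M, V}.
Not nullable: Q, S — each has a terminal in every rule's right-hand side or depends on a non-nullable symbol.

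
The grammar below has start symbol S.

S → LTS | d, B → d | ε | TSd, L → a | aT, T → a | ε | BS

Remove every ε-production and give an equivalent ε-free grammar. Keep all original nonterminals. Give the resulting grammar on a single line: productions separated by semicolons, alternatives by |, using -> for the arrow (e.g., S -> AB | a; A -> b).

S -> d | LS | LTS; B -> d | Sd | TSd; L -> a | aT; T -> S | a | BS

Nullable set: {B, T}.
S -> LTS: T nullable, giving LS | LTS.
Drop B -> ε.
B -> TSd: T nullable, giving Sd | TSd.
L -> aT: T nullable, giving a | aT.
Drop T -> ε.
T -> BS: B nullable, giving BS | S.
Unchanged (no nullable symbols): S -> d; B -> d; L -> a; T -> a.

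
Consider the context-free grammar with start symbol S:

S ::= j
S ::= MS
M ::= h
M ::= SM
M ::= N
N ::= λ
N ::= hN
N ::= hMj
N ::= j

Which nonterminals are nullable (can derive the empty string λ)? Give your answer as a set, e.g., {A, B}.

Directly nullable (have an ε-rule): {N}.
M is nullable via M -> N (every symbol on the right is already known nullable).
Not nullable: S — each has a terminal in every rule's right-hand side or depends on a non-nullable symbol.

{M, N}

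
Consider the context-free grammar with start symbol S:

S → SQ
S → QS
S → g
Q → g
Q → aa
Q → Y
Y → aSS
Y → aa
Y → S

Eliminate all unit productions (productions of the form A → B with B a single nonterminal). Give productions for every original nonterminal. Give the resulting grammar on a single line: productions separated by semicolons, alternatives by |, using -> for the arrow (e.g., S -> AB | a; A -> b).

S -> g | QS | SQ; Q -> g | QS | SQ | aa | aSS; Y -> g | QS | SQ | aa | aSS

Unit productions: Q->Y, Y->S.
Unit pairs (A ⇒* B via units): (Q,S), (Q,Y), (Y,S).
S: inherits non-unit rules of {S} → QS | SQ | g.
Q: inherits non-unit rules of {Q, S, Y} → QS | SQ | aSS | aa | g.
Y: inherits non-unit rules of {S, Y} → QS | SQ | aSS | aa | g.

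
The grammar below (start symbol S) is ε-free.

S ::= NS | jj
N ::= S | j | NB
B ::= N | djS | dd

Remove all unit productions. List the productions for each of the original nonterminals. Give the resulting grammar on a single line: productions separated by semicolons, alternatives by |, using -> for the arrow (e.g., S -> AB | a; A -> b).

S -> NS | jj; B -> j | NB | NS | dd | jj | djS; N -> j | NB | NS | jj

Unit productions: B->N, N->S.
Unit pairs (A ⇒* B via units): (B,N), (B,S), (N,S).
S: inherits non-unit rules of {S} → NS | jj.
B: inherits non-unit rules of {B, N, S} → NB | NS | dd | djS | j | jj.
N: inherits non-unit rules of {N, S} → NB | NS | j | jj.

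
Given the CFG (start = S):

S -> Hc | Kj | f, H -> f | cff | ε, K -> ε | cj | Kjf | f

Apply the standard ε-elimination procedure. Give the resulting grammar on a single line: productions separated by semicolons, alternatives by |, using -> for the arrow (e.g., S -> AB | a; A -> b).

S -> c | f | j | Hc | Kj; H -> f | cff; K -> f | cj | jf | Kjf

Nullable set: {H, K}.
S -> Hc: H nullable, giving Hc | c.
S -> Kj: K nullable, giving Kj | j.
Drop H -> ε.
Drop K -> ε.
K -> Kjf: K nullable, giving Kjf | jf.
Unchanged (no nullable symbols): S -> f; H -> cff; H -> f; K -> cj; K -> f.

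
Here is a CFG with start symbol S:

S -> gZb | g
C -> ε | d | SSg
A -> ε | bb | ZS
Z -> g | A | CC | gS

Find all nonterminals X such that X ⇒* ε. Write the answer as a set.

{A, C, Z}

Directly nullable (have an ε-rule): {A, C}.
Z is nullable via Z -> A (every symbol on the right is already known nullable).
Not nullable: S — each has a terminal in every rule's right-hand side or depends on a non-nullable symbol.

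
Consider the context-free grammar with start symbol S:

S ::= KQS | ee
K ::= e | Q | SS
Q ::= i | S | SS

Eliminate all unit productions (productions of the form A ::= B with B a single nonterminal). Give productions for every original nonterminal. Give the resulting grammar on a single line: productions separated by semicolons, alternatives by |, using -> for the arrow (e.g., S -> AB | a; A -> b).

S -> ee | KQS; K -> e | i | SS | ee | KQS; Q -> i | SS | ee | KQS

Unit productions: K->Q, Q->S.
Unit pairs (A ⇒* B via units): (K,Q), (K,S), (Q,S).
S: inherits non-unit rules of {S} → KQS | ee.
K: inherits non-unit rules of {K, Q, S} → KQS | SS | e | ee | i.
Q: inherits non-unit rules of {Q, S} → KQS | SS | ee | i.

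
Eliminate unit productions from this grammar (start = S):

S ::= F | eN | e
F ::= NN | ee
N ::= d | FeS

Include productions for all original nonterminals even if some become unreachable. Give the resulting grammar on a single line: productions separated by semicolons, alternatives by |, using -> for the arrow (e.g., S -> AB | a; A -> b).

Unit productions: S->F.
Unit pairs (A ⇒* B via units): (S,F).
S: inherits non-unit rules of {F, S} → NN | e | eN | ee.
F: inherits non-unit rules of {F} → NN | ee.
N: inherits non-unit rules of {N} → FeS | d.

S -> e | NN | eN | ee; F -> NN | ee; N -> d | FeS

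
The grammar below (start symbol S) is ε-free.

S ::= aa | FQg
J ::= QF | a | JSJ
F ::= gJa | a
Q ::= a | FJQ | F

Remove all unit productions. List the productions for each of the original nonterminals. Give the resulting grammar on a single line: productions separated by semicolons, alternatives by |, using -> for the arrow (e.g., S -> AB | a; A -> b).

S -> aa | FQg; F -> a | gJa; J -> a | QF | JSJ; Q -> a | FJQ | gJa

Unit productions: Q->F.
Unit pairs (A ⇒* B via units): (Q,F).
S: inherits non-unit rules of {S} → FQg | aa.
F: inherits non-unit rules of {F} → a | gJa.
J: inherits non-unit rules of {J} → JSJ | QF | a.
Q: inherits non-unit rules of {F, Q} → FJQ | a | gJa.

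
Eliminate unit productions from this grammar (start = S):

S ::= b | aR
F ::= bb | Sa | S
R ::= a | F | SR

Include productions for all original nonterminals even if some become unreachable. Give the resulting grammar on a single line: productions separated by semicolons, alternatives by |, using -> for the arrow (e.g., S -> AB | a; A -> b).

Unit productions: F->S, R->F.
Unit pairs (A ⇒* B via units): (F,S), (R,F), (R,S).
S: inherits non-unit rules of {S} → aR | b.
F: inherits non-unit rules of {F, S} → Sa | aR | b | bb.
R: inherits non-unit rules of {F, R, S} → SR | Sa | a | aR | b | bb.

S -> b | aR; F -> b | Sa | aR | bb; R -> a | b | SR | Sa | aR | bb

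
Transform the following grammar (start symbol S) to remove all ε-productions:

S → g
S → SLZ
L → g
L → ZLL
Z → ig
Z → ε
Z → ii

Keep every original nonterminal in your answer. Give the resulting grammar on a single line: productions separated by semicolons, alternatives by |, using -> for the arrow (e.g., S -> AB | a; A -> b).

S -> g | SL | SLZ; L -> g | LL | ZLL; Z -> ig | ii

Nullable set: {Z}.
S -> SLZ: Z nullable, giving SL | SLZ.
L -> ZLL: Z nullable, giving LL | ZLL.
Drop Z -> ε.
Unchanged (no nullable symbols): S -> g; L -> g; Z -> ig; Z -> ii.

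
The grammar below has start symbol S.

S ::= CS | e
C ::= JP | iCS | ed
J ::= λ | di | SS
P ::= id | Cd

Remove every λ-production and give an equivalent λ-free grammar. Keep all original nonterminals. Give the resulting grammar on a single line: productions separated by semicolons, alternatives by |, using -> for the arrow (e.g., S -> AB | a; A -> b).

S -> e | CS; C -> P | JP | ed | iCS; J -> SS | di; P -> Cd | id

Nullable set: {J}.
C -> JP: J nullable, giving JP | P.
Drop J -> λ.
Unchanged (no nullable symbols): S -> CS; S -> e; C -> ed; C -> iCS; J -> SS; J -> di; P -> Cd; P -> id.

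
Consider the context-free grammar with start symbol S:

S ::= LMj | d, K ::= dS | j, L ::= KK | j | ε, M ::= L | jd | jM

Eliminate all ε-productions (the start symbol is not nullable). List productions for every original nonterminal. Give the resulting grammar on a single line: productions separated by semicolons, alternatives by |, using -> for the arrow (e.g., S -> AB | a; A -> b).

Nullable set: {L, M}.
S -> LMj: L, M nullable, giving LMj | Lj | Mj | j.
Drop L -> ε.
M -> L: L nullable, giving L.
M -> jM: M nullable, giving j | jM.
Unchanged (no nullable symbols): S -> d; K -> dS; K -> j; L -> KK; L -> j; M -> jd.

S -> d | j | Lj | Mj | LMj; K -> j | dS; L -> j | KK; M -> L | j | jM | jd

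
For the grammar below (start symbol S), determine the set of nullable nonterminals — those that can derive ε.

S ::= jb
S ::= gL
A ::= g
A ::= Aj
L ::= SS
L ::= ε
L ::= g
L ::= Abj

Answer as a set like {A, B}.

Directly nullable (have an ε-rule): {L}.
Not nullable: A, S — each has a terminal in every rule's right-hand side or depends on a non-nullable symbol.

{L}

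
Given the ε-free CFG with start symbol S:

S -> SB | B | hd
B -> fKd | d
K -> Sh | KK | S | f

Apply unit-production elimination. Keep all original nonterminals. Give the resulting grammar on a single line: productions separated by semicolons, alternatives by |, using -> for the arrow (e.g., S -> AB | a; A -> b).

S -> d | SB | hd | fKd; B -> d | fKd; K -> d | f | KK | SB | Sh | hd | fKd

Unit productions: K->S, S->B.
Unit pairs (A ⇒* B via units): (K,B), (K,S), (S,B).
S: inherits non-unit rules of {B, S} → SB | d | fKd | hd.
B: inherits non-unit rules of {B} → d | fKd.
K: inherits non-unit rules of {B, K, S} → KK | SB | Sh | d | f | fKd | hd.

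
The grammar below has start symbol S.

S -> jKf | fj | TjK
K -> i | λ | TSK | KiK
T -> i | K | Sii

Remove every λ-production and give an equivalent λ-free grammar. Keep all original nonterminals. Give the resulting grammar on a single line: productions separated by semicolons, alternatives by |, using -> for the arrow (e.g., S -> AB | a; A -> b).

S -> j | Tj | fj | jK | jf | TjK | jKf; K -> S | i | Ki | SK | TS | iK | KiK | TSK; T -> K | i | Sii

Nullable set: {K, T}.
S -> TjK: T, K nullable, giving Tj | TjK | j | jK.
S -> jKf: K nullable, giving jKf | jf.
Drop K -> λ.
K -> KiK: K, K nullable, giving Ki | KiK | i | iK.
K -> TSK: T, K nullable, giving S | SK | TS | TSK.
T -> K: K nullable, giving K.
Unchanged (no nullable symbols): S -> fj; K -> i; T -> Sii; T -> i.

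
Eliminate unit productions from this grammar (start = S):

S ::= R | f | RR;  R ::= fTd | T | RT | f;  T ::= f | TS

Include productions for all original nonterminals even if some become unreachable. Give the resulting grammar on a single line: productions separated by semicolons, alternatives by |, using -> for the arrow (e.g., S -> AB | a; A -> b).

S -> f | RR | RT | TS | fTd; R -> f | RT | TS | fTd; T -> f | TS

Unit productions: R->T, S->R.
Unit pairs (A ⇒* B via units): (R,T), (S,R), (S,T).
S: inherits non-unit rules of {R, S, T} → RR | RT | TS | f | fTd.
R: inherits non-unit rules of {R, T} → RT | TS | f | fTd.
T: inherits non-unit rules of {T} → TS | f.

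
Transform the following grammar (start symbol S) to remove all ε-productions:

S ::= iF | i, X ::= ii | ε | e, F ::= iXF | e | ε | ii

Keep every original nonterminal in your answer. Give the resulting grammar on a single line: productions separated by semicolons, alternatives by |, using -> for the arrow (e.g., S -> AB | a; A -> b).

Nullable set: {F, X}.
S -> iF: F nullable, giving i | iF.
Drop F -> ε.
F -> iXF: X, F nullable, giving i | iF | iX | iXF.
Drop X -> ε.
Unchanged (no nullable symbols): S -> i; F -> e; F -> ii; X -> e; X -> ii.

S -> i | iF; F -> e | i | iF | iX | ii | iXF; X -> e | ii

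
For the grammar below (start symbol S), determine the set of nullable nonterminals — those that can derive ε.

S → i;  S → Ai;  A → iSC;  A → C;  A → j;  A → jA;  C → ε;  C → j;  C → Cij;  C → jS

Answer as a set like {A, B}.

{A, C}

Directly nullable (have an ε-rule): {C}.
A is nullable via A -> C (every symbol on the right is already known nullable).
Not nullable: S — each has a terminal in every rule's right-hand side or depends on a non-nullable symbol.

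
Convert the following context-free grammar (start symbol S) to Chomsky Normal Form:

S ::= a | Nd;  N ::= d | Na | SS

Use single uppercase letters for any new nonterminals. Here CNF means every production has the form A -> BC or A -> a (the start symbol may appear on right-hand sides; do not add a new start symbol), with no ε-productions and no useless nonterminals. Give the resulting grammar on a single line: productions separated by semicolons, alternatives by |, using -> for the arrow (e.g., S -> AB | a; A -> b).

No ε-productions.
No unit productions to eliminate.
TERM: introduce A -> a, B -> d and substitute in every rule of length ≥2.

S -> a | NB; A -> a; B -> d; N -> d | NA | SS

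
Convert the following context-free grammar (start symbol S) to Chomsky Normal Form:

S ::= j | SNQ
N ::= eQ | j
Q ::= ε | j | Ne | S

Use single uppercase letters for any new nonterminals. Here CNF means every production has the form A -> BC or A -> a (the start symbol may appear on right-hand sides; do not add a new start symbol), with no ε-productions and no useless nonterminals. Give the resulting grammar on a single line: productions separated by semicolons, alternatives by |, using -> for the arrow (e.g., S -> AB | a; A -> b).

S -> j | SC | SN; A -> e; B -> NQ; C -> NQ; N -> e | j | AQ; Q -> j | NA | SB | SN

Nullable: {Q}; after ε-elimination: S -> j | SN | SNQ; N -> e | j | eQ; Q -> S | j | Ne.
After unit-elimination: S -> j | SN | SNQ; N -> e | j | eQ; Q -> j | Ne | SN | SNQ.
TERM: introduce A -> e and substitute in every rule of length ≥2.
BIN: Q -> SNQ becomes Q -> SB, B -> NQ; S -> SNQ becomes S -> SC, C -> NQ.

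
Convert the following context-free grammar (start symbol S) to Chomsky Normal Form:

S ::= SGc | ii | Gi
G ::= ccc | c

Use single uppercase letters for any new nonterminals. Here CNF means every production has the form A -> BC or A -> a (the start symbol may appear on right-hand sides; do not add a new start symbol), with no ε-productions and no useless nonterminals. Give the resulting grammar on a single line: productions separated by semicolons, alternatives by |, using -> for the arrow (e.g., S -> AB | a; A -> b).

No ε-productions.
No unit productions to eliminate.
TERM: introduce A -> c, B -> i and substitute in every rule of length ≥2.
BIN: G -> AAA becomes G -> AC, C -> AA; S -> SGA becomes S -> SD, D -> GA.

S -> BB | GB | SD; A -> c; B -> i; C -> AA; D -> GA; G -> c | AC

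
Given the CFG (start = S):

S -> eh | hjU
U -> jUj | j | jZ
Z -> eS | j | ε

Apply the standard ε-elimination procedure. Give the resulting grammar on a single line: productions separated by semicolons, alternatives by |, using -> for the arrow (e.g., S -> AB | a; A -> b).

Nullable set: {Z}.
U -> jZ: Z nullable, giving j | jZ.
Drop Z -> ε.
Unchanged (no nullable symbols): S -> eh; S -> hjU; U -> j; U -> jUj; Z -> eS; Z -> j.

S -> eh | hjU; U -> j | jZ | jUj; Z -> j | eS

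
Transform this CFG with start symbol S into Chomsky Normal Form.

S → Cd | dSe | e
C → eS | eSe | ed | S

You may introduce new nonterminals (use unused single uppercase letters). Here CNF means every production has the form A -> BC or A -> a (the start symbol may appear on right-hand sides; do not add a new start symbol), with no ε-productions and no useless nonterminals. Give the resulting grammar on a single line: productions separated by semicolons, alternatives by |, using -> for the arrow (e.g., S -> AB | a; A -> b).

No ε-productions.
After unit-elimination: S -> e | Cd | dSe; C -> e | Cd | eS | ed | dSe | eSe.
TERM: introduce A -> d, B -> e and substitute in every rule of length ≥2.
BIN: C -> ASB becomes C -> AD, D -> SB; C -> BSB becomes C -> BE, E -> SB; S -> ASB becomes S -> AF, F -> SB.

S -> e | AF | CA; A -> d; B -> e; C -> e | AD | BA | BE | BS | CA; D -> SB; E -> SB; F -> SB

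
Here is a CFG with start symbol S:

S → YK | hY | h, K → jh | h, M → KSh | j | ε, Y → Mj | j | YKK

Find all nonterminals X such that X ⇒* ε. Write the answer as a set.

{M}

Directly nullable (have an ε-rule): {M}.
Not nullable: K, S, Y — each has a terminal in every rule's right-hand side or depends on a non-nullable symbol.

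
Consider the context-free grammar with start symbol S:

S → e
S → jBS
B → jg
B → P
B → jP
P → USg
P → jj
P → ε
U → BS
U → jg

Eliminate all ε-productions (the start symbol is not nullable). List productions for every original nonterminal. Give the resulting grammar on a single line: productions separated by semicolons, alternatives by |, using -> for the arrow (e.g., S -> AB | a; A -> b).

S -> e | jS | jBS; B -> P | j | jP | jg; P -> jj | USg; U -> S | BS | jg

Nullable set: {B, P}.
S -> jBS: B nullable, giving jBS | jS.
B -> P: P nullable, giving P.
B -> jP: P nullable, giving j | jP.
Drop P -> ε.
U -> BS: B nullable, giving BS | S.
Unchanged (no nullable symbols): S -> e; B -> jg; P -> USg; P -> jj; U -> jg.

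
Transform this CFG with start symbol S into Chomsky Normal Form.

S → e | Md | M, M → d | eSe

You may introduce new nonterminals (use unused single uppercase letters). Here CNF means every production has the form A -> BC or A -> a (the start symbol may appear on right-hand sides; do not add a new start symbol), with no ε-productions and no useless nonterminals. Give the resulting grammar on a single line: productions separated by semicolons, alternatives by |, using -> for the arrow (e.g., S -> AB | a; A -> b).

S -> d | e | AD | MB; A -> e; B -> d; C -> SA; D -> SA; M -> d | AC

No ε-productions.
After unit-elimination: S -> d | e | Md | eSe; M -> d | eSe.
TERM: introduce B -> d, A -> e and substitute in every rule of length ≥2.
BIN: M -> ASA becomes M -> AC, C -> SA; S -> ASA becomes S -> AD, D -> SA.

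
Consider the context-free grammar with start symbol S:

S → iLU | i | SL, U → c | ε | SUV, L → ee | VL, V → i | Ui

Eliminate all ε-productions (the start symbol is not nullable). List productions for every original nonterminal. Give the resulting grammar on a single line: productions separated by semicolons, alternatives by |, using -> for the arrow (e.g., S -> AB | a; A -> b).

S -> i | SL | iL | iLU; L -> VL | ee; U -> c | SV | SUV; V -> i | Ui

Nullable set: {U}.
S -> iLU: U nullable, giving iL | iLU.
Drop U -> ε.
U -> SUV: U nullable, giving SUV | SV.
V -> Ui: U nullable, giving Ui | i.
Unchanged (no nullable symbols): S -> SL; S -> i; L -> VL; L -> ee; U -> c; V -> i.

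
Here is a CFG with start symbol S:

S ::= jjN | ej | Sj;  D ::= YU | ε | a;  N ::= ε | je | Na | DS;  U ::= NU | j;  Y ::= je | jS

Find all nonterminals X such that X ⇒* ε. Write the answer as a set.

{D, N}

Directly nullable (have an ε-rule): {D, N}.
Not nullable: S, U, Y — each has a terminal in every rule's right-hand side or depends on a non-nullable symbol.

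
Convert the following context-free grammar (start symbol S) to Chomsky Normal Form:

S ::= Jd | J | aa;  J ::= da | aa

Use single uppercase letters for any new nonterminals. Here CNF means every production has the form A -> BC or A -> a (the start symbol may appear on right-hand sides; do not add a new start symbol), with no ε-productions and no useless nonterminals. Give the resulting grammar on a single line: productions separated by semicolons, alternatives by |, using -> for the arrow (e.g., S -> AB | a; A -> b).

S -> AA | BA | JB; A -> a; B -> d; J -> AA | BA

No ε-productions.
After unit-elimination: S -> Jd | aa | da; J -> aa | da.
TERM: introduce A -> a, B -> d and substitute in every rule of length ≥2.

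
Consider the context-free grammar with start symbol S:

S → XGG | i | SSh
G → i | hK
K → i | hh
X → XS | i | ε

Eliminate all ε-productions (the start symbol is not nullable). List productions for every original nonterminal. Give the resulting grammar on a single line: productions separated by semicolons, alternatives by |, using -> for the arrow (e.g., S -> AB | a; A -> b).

S -> i | GG | SSh | XGG; G -> i | hK; K -> i | hh; X -> S | i | XS

Nullable set: {X}.
S -> XGG: X nullable, giving GG | XGG.
Drop X -> ε.
X -> XS: X nullable, giving S | XS.
Unchanged (no nullable symbols): S -> SSh; S -> i; G -> hK; G -> i; K -> hh; K -> i; X -> i.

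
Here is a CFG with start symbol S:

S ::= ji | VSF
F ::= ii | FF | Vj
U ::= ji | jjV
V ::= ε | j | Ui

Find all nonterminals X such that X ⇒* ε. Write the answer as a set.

Directly nullable (have an ε-rule): {V}.
Not nullable: F, S, U — each has a terminal in every rule's right-hand side or depends on a non-nullable symbol.

{V}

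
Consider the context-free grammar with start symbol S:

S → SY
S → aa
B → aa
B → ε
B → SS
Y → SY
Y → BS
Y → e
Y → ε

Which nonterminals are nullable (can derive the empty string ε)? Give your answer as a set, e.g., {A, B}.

Directly nullable (have an ε-rule): {B, Y}.
Not nullable: S — each has a terminal in every rule's right-hand side or depends on a non-nullable symbol.

{B, Y}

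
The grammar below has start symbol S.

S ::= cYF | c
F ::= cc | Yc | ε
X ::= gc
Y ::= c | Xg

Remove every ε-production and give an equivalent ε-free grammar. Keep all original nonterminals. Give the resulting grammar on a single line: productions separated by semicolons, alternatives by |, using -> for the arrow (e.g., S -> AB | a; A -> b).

Nullable set: {F}.
S -> cYF: F nullable, giving cY | cYF.
Drop F -> ε.
Unchanged (no nullable symbols): S -> c; F -> Yc; F -> cc; X -> gc; Y -> Xg; Y -> c.

S -> c | cY | cYF; F -> Yc | cc; X -> gc; Y -> c | Xg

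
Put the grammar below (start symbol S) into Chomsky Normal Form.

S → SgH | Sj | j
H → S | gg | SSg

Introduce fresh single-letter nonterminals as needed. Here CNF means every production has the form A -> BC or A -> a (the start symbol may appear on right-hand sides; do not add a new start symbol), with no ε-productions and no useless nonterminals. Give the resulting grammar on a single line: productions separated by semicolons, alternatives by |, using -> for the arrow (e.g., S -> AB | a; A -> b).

No ε-productions.
After unit-elimination: S -> j | Sj | SgH; H -> j | Sj | gg | SSg | SgH.
TERM: introduce A -> g, B -> j and substitute in every rule of length ≥2.
BIN: H -> SAH becomes H -> SC, C -> AH; H -> SSA becomes H -> SD, D -> SA; S -> SAH becomes S -> SE, E -> AH.

S -> j | SB | SE; A -> g; B -> j; C -> AH; D -> SA; E -> AH; H -> j | AA | SB | SC | SD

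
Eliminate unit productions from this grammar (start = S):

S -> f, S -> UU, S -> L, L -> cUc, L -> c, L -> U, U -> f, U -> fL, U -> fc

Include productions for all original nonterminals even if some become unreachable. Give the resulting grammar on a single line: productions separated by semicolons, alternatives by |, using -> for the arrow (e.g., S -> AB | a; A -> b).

Unit productions: L->U, S->L.
Unit pairs (A ⇒* B via units): (L,U), (S,L), (S,U).
S: inherits non-unit rules of {L, S, U} → UU | c | cUc | f | fL | fc.
L: inherits non-unit rules of {L, U} → c | cUc | f | fL | fc.
U: inherits non-unit rules of {U} → f | fL | fc.

S -> c | f | UU | fL | fc | cUc; L -> c | f | fL | fc | cUc; U -> f | fL | fc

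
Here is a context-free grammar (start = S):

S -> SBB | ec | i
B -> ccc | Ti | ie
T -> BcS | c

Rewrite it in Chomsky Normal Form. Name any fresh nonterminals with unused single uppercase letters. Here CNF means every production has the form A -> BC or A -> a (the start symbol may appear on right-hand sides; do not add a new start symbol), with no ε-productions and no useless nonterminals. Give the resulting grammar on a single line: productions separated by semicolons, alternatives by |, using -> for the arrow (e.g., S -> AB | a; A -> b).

No ε-productions.
No unit productions to eliminate.
TERM: introduce C -> c, D -> e, A -> i and substitute in every rule of length ≥2.
BIN: B -> CCC becomes B -> CE, E -> CC; S -> SBB becomes S -> SF, F -> BB; T -> BCS becomes T -> BG, G -> CS.

S -> i | DC | SF; A -> i; B -> AD | CE | TA; C -> c; D -> e; E -> CC; F -> BB; G -> CS; T -> c | BG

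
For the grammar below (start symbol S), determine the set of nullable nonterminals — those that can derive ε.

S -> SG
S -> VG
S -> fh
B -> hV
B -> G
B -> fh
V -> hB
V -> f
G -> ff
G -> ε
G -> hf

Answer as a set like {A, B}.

{B, G}

Directly nullable (have an ε-rule): {G}.
B is nullable via B -> G (every symbol on the right is already known nullable).
Not nullable: S, V — each has a terminal in every rule's right-hand side or depends on a non-nullable symbol.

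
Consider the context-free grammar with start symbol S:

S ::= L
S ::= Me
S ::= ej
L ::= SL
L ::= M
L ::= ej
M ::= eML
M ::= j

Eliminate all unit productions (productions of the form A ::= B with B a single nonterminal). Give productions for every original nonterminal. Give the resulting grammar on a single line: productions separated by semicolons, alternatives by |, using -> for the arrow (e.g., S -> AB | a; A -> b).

Unit productions: L->M, S->L.
Unit pairs (A ⇒* B via units): (L,M), (S,L), (S,M).
S: inherits non-unit rules of {L, M, S} → Me | SL | eML | ej | j.
L: inherits non-unit rules of {L, M} → SL | eML | ej | j.
M: inherits non-unit rules of {M} → eML | j.

S -> j | Me | SL | ej | eML; L -> j | SL | ej | eML; M -> j | eML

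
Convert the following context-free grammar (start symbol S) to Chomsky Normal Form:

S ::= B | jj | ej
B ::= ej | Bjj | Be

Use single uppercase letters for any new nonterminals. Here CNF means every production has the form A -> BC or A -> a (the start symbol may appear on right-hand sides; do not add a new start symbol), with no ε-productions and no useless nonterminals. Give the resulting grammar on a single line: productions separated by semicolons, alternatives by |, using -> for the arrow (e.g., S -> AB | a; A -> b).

No ε-productions.
After unit-elimination: S -> Be | ej | jj | Bjj; B -> Be | ej | Bjj.
TERM: introduce A -> e, C -> j and substitute in every rule of length ≥2.
BIN: B -> BCC becomes B -> BD, D -> CC; S -> BCC becomes S -> BE, E -> CC.

S -> AC | BA | BE | CC; A -> e; B -> AC | BA | BD; C -> j; D -> CC; E -> CC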